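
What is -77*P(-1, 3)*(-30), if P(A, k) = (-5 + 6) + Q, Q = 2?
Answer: 6930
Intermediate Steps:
P(A, k) = 3 (P(A, k) = (-5 + 6) + 2 = 1 + 2 = 3)
-77*P(-1, 3)*(-30) = -77*3*(-30) = -231*(-30) = 6930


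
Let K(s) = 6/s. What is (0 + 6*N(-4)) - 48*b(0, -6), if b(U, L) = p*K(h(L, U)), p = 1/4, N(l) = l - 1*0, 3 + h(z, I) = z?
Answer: -16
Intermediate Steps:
h(z, I) = -3 + z
N(l) = l (N(l) = l + 0 = l)
p = ¼ (p = 1*(¼) = ¼ ≈ 0.25000)
b(U, L) = 3/(2*(-3 + L)) (b(U, L) = (6/(-3 + L))/4 = 3/(2*(-3 + L)))
(0 + 6*N(-4)) - 48*b(0, -6) = (0 + 6*(-4)) - 72/(-3 - 6) = (0 - 24) - 72/(-9) = -24 - 72*(-1)/9 = -24 - 48*(-⅙) = -24 + 8 = -16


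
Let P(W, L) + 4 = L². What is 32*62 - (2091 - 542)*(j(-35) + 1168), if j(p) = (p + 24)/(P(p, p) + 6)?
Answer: -2217476257/1227 ≈ -1.8072e+6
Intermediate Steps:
P(W, L) = -4 + L²
j(p) = (24 + p)/(2 + p²) (j(p) = (p + 24)/((-4 + p²) + 6) = (24 + p)/(2 + p²))
32*62 - (2091 - 542)*(j(-35) + 1168) = 32*62 - (2091 - 542)*((24 - 35)/(2 + (-35)²) + 1168) = 1984 - 1549*(-11/(2 + 1225) + 1168) = 1984 - 1549*(-11/1227 + 1168) = 1984 - 1549*1433125/1227 = 1984 - 1*2219910625/1227 = 1984 - 2219910625/1227 = -2217476257/1227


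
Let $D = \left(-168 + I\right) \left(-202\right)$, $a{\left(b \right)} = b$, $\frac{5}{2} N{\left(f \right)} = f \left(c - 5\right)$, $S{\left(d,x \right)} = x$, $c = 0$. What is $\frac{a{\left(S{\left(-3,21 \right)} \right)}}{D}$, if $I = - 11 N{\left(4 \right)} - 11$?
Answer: $\frac{3}{2626} \approx 0.0011424$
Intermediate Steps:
$N{\left(f \right)} = - 2 f$ ($N{\left(f \right)} = \frac{2 f \left(0 - 5\right)}{5} = \frac{2 f \left(-5\right)}{5} = \frac{2 \left(- 5 f\right)}{5} = - 2 f$)
$I = 77$ ($I = - 11 \left(\left(-2\right) 4\right) - 11 = \left(-11\right) \left(-8\right) - 11 = 88 - 11 = 77$)
$D = 18382$ ($D = \left(-168 + 77\right) \left(-202\right) = \left(-91\right) \left(-202\right) = 18382$)
$\frac{a{\left(S{\left(-3,21 \right)} \right)}}{D} = \frac{21}{18382} = 21 \cdot \frac{1}{18382} = \frac{3}{2626}$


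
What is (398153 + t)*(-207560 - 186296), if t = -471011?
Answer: 28695560448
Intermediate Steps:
(398153 + t)*(-207560 - 186296) = (398153 - 471011)*(-207560 - 186296) = -72858*(-393856) = 28695560448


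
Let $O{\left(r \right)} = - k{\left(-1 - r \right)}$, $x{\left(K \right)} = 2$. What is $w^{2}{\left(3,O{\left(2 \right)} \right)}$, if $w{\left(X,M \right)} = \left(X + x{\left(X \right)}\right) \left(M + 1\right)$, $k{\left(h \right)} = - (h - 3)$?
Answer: $625$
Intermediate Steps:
$k{\left(h \right)} = 3 - h$ ($k{\left(h \right)} = - (-3 + h) = 3 - h$)
$O{\left(r \right)} = -4 - r$ ($O{\left(r \right)} = - (3 - \left(-1 - r\right)) = - (3 + \left(1 + r\right)) = - (4 + r) = -4 - r$)
$w{\left(X,M \right)} = \left(1 + M\right) \left(2 + X\right)$ ($w{\left(X,M \right)} = \left(X + 2\right) \left(M + 1\right) = \left(2 + X\right) \left(1 + M\right) = \left(1 + M\right) \left(2 + X\right)$)
$w^{2}{\left(3,O{\left(2 \right)} \right)} = \left(2 + 3 + 2 \left(-4 - 2\right) + \left(-4 - 2\right) 3\right)^{2} = \left(2 + 3 + 2 \left(-6\right) - 18\right)^{2} = \left(2 + 3 - 12 - 18\right)^{2} = \left(-25\right)^{2} = 625$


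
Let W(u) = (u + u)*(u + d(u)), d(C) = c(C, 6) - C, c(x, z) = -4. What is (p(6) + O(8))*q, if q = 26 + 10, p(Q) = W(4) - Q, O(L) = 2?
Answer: -1296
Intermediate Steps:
d(C) = -4 - C
W(u) = -8*u (W(u) = (u + u)*(u + (-4 - u)) = (2*u)*(-4) = -8*u)
p(Q) = -32 - Q (p(Q) = -8*4 - Q = -32 - Q)
q = 36
(p(6) + O(8))*q = ((-32 - 1*6) + 2)*36 = ((-32 - 6) + 2)*36 = (-38 + 2)*36 = -36*36 = -1296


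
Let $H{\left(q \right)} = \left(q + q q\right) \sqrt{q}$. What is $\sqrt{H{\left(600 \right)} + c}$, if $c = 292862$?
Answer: $\sqrt{292862 + 3606000 \sqrt{6}} \approx 3020.9$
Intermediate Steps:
$H{\left(q \right)} = \sqrt{q} \left(q + q^{2}\right)$ ($H{\left(q \right)} = \left(q + q^{2}\right) \sqrt{q} = \sqrt{q} \left(q + q^{2}\right)$)
$\sqrt{H{\left(600 \right)} + c} = \sqrt{600^{\frac{3}{2}} \left(1 + 600\right) + 292862} = \sqrt{6000 \sqrt{6} \cdot 601 + 292862} = \sqrt{3606000 \sqrt{6} + 292862} = \sqrt{292862 + 3606000 \sqrt{6}}$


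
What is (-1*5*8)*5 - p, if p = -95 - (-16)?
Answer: -121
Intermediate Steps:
p = -79 (p = -95 - 1*(-16) = -95 + 16 = -79)
(-1*5*8)*5 - p = (-1*5*8)*5 - 1*(-79) = -5*8*5 + 79 = -40*5 + 79 = -200 + 79 = -121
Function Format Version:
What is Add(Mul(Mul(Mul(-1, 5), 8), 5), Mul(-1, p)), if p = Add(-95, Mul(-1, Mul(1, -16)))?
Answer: -121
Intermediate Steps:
p = -79 (p = Add(-95, Mul(-1, -16)) = Add(-95, 16) = -79)
Add(Mul(Mul(Mul(-1, 5), 8), 5), Mul(-1, p)) = Add(Mul(Mul(Mul(-1, 5), 8), 5), Mul(-1, -79)) = Add(Mul(Mul(-5, 8), 5), 79) = Add(Mul(-40, 5), 79) = Add(-200, 79) = -121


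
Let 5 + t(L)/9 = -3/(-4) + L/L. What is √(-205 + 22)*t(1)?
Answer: -117*I*√183/4 ≈ -395.69*I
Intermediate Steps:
t(L) = -117/4 (t(L) = -45 + 9*(-3/(-4) + L/L) = -45 + 9*(-3*(-¼) + 1) = -45 + 9*(¾ + 1) = -45 + 9*(7/4) = -45 + 63/4 = -117/4)
√(-205 + 22)*t(1) = √(-205 + 22)*(-117/4) = √(-183)*(-117/4) = (I*√183)*(-117/4) = -117*I*√183/4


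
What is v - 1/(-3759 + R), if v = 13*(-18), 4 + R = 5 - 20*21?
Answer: -977651/4178 ≈ -234.00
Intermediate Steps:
R = -419 (R = -4 + (5 - 20*21) = -4 + (5 - 420) = -4 - 415 = -419)
v = -234
v - 1/(-3759 + R) = -234 - 1/(-3759 - 419) = -234 - 1/(-4178) = -234 - 1*(-1/4178) = -234 + 1/4178 = -977651/4178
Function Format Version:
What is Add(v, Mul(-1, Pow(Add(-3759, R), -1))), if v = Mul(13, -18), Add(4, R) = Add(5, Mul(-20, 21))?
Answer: Rational(-977651, 4178) ≈ -234.00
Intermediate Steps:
R = -419 (R = Add(-4, Add(5, Mul(-20, 21))) = Add(-4, Add(5, -420)) = Add(-4, -415) = -419)
v = -234
Add(v, Mul(-1, Pow(Add(-3759, R), -1))) = Add(-234, Mul(-1, Pow(Add(-3759, -419), -1))) = Add(-234, Mul(-1, Pow(-4178, -1))) = Add(-234, Mul(-1, Rational(-1, 4178))) = Add(-234, Rational(1, 4178)) = Rational(-977651, 4178)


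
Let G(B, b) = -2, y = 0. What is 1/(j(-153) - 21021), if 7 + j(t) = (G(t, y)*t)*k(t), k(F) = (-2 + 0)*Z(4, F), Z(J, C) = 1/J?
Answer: -1/21181 ≈ -4.7212e-5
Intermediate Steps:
k(F) = -½ (k(F) = (-2 + 0)/4 = -2*¼ = -½)
j(t) = -7 + t (j(t) = -7 - 2*t*(-½) = -7 + t)
1/(j(-153) - 21021) = 1/((-7 - 153) - 21021) = 1/(-160 - 21021) = 1/(-21181) = -1/21181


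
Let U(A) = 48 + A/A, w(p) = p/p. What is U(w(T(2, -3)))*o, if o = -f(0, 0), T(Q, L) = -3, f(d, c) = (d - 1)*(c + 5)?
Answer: 245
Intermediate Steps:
f(d, c) = (-1 + d)*(5 + c)
w(p) = 1
U(A) = 49 (U(A) = 48 + 1 = 49)
o = 5 (o = -(-5 - 1*0 + 5*0 + 0*0) = -(-5 + 0 + 0 + 0) = -1*(-5) = 5)
U(w(T(2, -3)))*o = 49*5 = 245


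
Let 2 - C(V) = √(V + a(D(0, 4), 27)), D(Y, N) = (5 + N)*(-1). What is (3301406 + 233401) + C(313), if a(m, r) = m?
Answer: 3534809 - 4*√19 ≈ 3.5348e+6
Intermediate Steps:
D(Y, N) = -5 - N
C(V) = 2 - √(-9 + V) (C(V) = 2 - √(V + (-5 - 1*4)) = 2 - √(V + (-5 - 4)) = 2 - √(V - 9) = 2 - √(-9 + V))
(3301406 + 233401) + C(313) = (3301406 + 233401) + (2 - √(-9 + 313)) = 3534807 + (2 - √304) = 3534807 + (2 - 4*√19) = 3534809 - 4*√19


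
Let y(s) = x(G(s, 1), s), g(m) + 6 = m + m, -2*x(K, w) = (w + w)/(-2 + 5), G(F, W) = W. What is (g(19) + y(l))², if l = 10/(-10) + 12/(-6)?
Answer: 1089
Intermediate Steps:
x(K, w) = -w/3 (x(K, w) = -(w + w)/(2*(-2 + 5)) = -2*w/(2*3) = -w/3)
l = -3 (l = 10*(-⅒) + 12*(-⅙) = -1 - 2 = -3)
g(m) = -6 + 2*m (g(m) = -6 + (m + m) = -6 + 2*m)
y(s) = -s/3
(g(19) + y(l))² = ((-6 + 2*19) - ⅓*(-3))² = ((-6 + 38) + 1)² = (32 + 1)² = 33² = 1089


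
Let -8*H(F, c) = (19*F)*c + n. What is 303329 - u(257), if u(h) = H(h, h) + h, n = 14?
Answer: 3679521/8 ≈ 4.5994e+5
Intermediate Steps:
H(F, c) = -7/4 - 19*F*c/8 (H(F, c) = -((19*F)*c + 14)/8 = -(19*F*c + 14)/8 = -(14 + 19*F*c)/8 = -7/4 - 19*F*c/8)
u(h) = -7/4 + h - 19*h²/8 (u(h) = (-7/4 - 19*h*h/8) + h = (-7/4 - 19*h²/8) + h = -7/4 + h - 19*h²/8)
303329 - u(257) = 303329 - (-7/4 + 257 - 19/8*257²) = 303329 - (-7/4 + 257 - 19/8*66049) = 303329 - (-7/4 + 257 - 1254931/8) = 303329 - 1*(-1252889/8) = 303329 + 1252889/8 = 3679521/8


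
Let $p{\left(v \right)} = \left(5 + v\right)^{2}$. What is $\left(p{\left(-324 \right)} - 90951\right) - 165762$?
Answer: $-154952$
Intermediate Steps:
$\left(p{\left(-324 \right)} - 90951\right) - 165762 = \left(\left(5 - 324\right)^{2} - 90951\right) - 165762 = \left(\left(-319\right)^{2} - 90951\right) - 165762 = \left(101761 - 90951\right) - 165762 = 10810 - 165762 = -154952$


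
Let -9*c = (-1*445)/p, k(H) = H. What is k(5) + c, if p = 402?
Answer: 18535/3618 ≈ 5.1230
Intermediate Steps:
c = 445/3618 (c = -(-1*445)/(9*402) = -(-445)/(9*402) = -1/9*(-445/402) = 445/3618 ≈ 0.12300)
k(5) + c = 5 + 445/3618 = 18535/3618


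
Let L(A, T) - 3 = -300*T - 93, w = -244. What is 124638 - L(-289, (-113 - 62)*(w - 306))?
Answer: 28999728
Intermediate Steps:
L(A, T) = -90 - 300*T (L(A, T) = 3 + (-300*T - 93) = 3 + (-93 - 300*T) = -90 - 300*T)
124638 - L(-289, (-113 - 62)*(w - 306)) = 124638 - (-90 - 300*(-113 - 62)*(-244 - 306)) = 124638 - (-90 - (-52500)*(-550)) = 124638 - (-90 - 300*96250) = 124638 - (-90 - 28875000) = 124638 - 1*(-28875090) = 124638 + 28875090 = 28999728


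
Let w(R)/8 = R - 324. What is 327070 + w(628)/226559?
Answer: 74100654562/226559 ≈ 3.2707e+5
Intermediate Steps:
w(R) = -2592 + 8*R (w(R) = 8*(R - 324) = 8*(-324 + R) = -2592 + 8*R)
327070 + w(628)/226559 = 327070 + (-2592 + 8*628)/226559 = 327070 + (-2592 + 5024)*(1/226559) = 327070 + 2432*(1/226559) = 327070 + 2432/226559 = 74100654562/226559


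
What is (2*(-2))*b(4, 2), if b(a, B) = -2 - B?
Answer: 16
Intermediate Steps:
(2*(-2))*b(4, 2) = (2*(-2))*(-2 - 1*2) = -4*(-2 - 2) = -4*(-4) = 16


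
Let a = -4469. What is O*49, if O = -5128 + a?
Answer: -470253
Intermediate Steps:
O = -9597 (O = -5128 - 4469 = -9597)
O*49 = -9597*49 = -470253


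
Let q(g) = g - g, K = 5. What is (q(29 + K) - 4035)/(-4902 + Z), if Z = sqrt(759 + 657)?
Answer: 3296595/4004698 + 1345*sqrt(354)/4004698 ≈ 0.82950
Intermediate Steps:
Z = 2*sqrt(354) (Z = sqrt(1416) = 2*sqrt(354) ≈ 37.630)
q(g) = 0
(q(29 + K) - 4035)/(-4902 + Z) = (0 - 4035)/(-4902 + 2*sqrt(354)) = -4035/(-4902 + 2*sqrt(354))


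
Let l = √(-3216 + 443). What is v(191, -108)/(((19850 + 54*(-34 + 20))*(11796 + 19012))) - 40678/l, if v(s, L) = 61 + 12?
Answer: 73/588247952 + 40678*I*√2773/2773 ≈ 1.241e-7 + 772.48*I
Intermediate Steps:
l = I*√2773 (l = √(-2773) = I*√2773 ≈ 52.659*I)
v(s, L) = 73
v(191, -108)/(((19850 + 54*(-34 + 20))*(11796 + 19012))) - 40678/l = 73/(((19850 + 54*(-34 + 20))*(11796 + 19012))) - 40678*(-I*√2773/2773) = 73/(((19850 + 54*(-14))*30808)) - (-40678)*I*√2773/2773 = 73/(((19850 - 756)*30808)) + 40678*I*√2773/2773 = 73/((19094*30808)) + 40678*I*√2773/2773 = 73/588247952 + 40678*I*√2773/2773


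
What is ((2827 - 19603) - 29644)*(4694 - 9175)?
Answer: 208008020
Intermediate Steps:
((2827 - 19603) - 29644)*(4694 - 9175) = (-16776 - 29644)*(-4481) = -46420*(-4481) = 208008020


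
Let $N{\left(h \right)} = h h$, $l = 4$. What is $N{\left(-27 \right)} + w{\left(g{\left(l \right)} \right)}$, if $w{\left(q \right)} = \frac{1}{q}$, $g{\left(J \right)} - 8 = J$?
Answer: $\frac{8749}{12} \approx 729.08$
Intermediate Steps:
$g{\left(J \right)} = 8 + J$
$N{\left(h \right)} = h^{2}$
$N{\left(-27 \right)} + w{\left(g{\left(l \right)} \right)} = \left(-27\right)^{2} + \frac{1}{8 + 4} = 729 + \frac{1}{12} = \frac{8749}{12}$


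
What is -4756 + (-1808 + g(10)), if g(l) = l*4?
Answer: -6524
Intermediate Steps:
g(l) = 4*l
-4756 + (-1808 + g(10)) = -4756 + (-1808 + 4*10) = -4756 + (-1808 + 40) = -4756 - 1768 = -6524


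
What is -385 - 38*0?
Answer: -385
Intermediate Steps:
-385 - 38*0 = -385 + 0 = -385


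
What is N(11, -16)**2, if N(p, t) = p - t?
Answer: 729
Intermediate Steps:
N(11, -16)**2 = (11 - 1*(-16))**2 = (11 + 16)**2 = 27**2 = 729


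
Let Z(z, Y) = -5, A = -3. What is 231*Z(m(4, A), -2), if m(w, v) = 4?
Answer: -1155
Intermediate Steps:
231*Z(m(4, A), -2) = 231*(-5) = -1155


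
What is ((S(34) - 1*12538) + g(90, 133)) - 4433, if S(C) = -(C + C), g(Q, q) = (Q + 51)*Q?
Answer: -4349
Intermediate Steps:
g(Q, q) = Q*(51 + Q) (g(Q, q) = (51 + Q)*Q = Q*(51 + Q))
S(C) = -2*C
((S(34) - 1*12538) + g(90, 133)) - 4433 = ((-2*34 - 1*12538) + 90*(51 + 90)) - 4433 = ((-68 - 12538) + 90*141) - 4433 = (-12606 + 12690) - 4433 = 84 - 4433 = -4349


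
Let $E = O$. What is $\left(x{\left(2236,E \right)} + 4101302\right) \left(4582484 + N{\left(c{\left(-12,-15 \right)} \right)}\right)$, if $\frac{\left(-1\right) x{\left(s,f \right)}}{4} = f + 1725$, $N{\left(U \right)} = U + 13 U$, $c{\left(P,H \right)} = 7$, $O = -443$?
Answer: $18771053241268$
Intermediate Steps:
$E = -443$
$N{\left(U \right)} = 14 U$
$x{\left(s,f \right)} = -6900 - 4 f$ ($x{\left(s,f \right)} = - 4 \left(f + 1725\right) = - 4 \left(1725 + f\right) = -6900 - 4 f$)
$\left(x{\left(2236,E \right)} + 4101302\right) \left(4582484 + N{\left(c{\left(-12,-15 \right)} \right)}\right) = \left(\left(-6900 - -1772\right) + 4101302\right) \left(4582484 + 14 \cdot 7\right) = \left(\left(-6900 + 1772\right) + 4101302\right) \left(4582484 + 98\right) = \left(-5128 + 4101302\right) 4582582 = 4096174 \cdot 4582582 = 18771053241268$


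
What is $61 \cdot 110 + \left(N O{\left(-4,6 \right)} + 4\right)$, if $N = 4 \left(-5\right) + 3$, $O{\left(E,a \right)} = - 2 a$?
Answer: $6918$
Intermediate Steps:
$N = -17$ ($N = -20 + 3 = -17$)
$61 \cdot 110 + \left(N O{\left(-4,6 \right)} + 4\right) = 61 \cdot 110 - \left(-4 + 17 \left(\left(-2\right) 6\right)\right) = 6710 + \left(\left(-17\right) \left(-12\right) + 4\right) = 6710 + \left(204 + 4\right) = 6710 + 208 = 6918$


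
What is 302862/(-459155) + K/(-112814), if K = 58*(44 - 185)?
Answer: -15206052039/25899556085 ≈ -0.58712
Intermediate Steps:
K = -8178 (K = 58*(-141) = -8178)
302862/(-459155) + K/(-112814) = 302862/(-459155) - 8178/(-112814) = 302862*(-1/459155) - 8178*(-1/112814) = -302862/459155 + 4089/56407 = -15206052039/25899556085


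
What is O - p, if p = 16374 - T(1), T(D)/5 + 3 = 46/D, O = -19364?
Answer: -35523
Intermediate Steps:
T(D) = -15 + 230/D (T(D) = -15 + 5*(46/D) = -15 + 230/D)
p = 16159 (p = 16374 - (-15 + 230/1) = 16374 - (-15 + 230*1) = 16374 - (-15 + 230) = 16374 - 1*215 = 16374 - 215 = 16159)
O - p = -19364 - 1*16159 = -19364 - 16159 = -35523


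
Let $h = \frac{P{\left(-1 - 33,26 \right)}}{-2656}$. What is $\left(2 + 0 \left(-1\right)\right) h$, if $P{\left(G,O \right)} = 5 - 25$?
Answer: $\frac{5}{332} \approx 0.01506$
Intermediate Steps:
$P{\left(G,O \right)} = -20$
$h = \frac{5}{664}$ ($h = - \frac{20}{-2656} = \left(-20\right) \left(- \frac{1}{2656}\right) = \frac{5}{664} \approx 0.0075301$)
$\left(2 + 0 \left(-1\right)\right) h = \left(2 + 0 \left(-1\right)\right) \frac{5}{664} = \left(2 + 0\right) \frac{5}{664} = 2 \cdot \frac{5}{664} = \frac{5}{332}$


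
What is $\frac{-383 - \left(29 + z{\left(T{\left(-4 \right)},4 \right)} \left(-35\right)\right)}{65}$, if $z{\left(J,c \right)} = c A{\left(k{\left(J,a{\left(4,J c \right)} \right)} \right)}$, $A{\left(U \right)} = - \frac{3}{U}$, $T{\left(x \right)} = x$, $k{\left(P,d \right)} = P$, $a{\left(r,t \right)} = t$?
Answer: $- \frac{307}{65} \approx -4.7231$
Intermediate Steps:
$z{\left(J,c \right)} = - \frac{3 c}{J}$ ($z{\left(J,c \right)} = c \left(- \frac{3}{J}\right) = - \frac{3 c}{J}$)
$\frac{-383 - \left(29 + z{\left(T{\left(-4 \right)},4 \right)} \left(-35\right)\right)}{65} = \frac{-383 - \left(29 + \left(-3\right) 4 \frac{1}{-4} \left(-35\right)\right)}{65} = \left(-383 - \left(29 + \left(-3\right) 4 \left(- \frac{1}{4}\right) \left(-35\right)\right)\right) \frac{1}{65} = \left(-383 - \left(29 + 3 \left(-35\right)\right)\right) \frac{1}{65} = \left(-383 - \left(29 - 105\right)\right) \frac{1}{65} = \left(-383 - -76\right) \frac{1}{65} = \left(-383 + 76\right) \frac{1}{65} = \left(-307\right) \frac{1}{65} = - \frac{307}{65}$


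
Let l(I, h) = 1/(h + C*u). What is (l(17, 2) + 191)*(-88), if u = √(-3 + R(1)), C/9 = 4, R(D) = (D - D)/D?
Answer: 44*(-6876*√3 + 383*I)/(-I + 18*√3) ≈ -16808.0 + 1.4099*I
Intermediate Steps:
R(D) = 0 (R(D) = 0/D = 0)
C = 36 (C = 9*4 = 36)
u = I*√3 (u = √(-3 + 0) = √(-3) = I*√3 ≈ 1.732*I)
l(I, h) = 1/(h + 36*I*√3) (l(I, h) = 1/(h + 36*(I*√3)) = 1/(h + 36*I*√3))
(l(17, 2) + 191)*(-88) = (1/(2 + 36*I*√3) + 191)*(-88) = (191 + 1/(2 + 36*I*√3))*(-88) = -16808 - 88/(2 + 36*I*√3)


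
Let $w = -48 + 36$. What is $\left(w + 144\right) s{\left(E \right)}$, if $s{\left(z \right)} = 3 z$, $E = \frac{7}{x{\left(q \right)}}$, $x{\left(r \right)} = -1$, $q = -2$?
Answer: $-2772$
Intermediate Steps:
$E = -7$ ($E = \frac{7}{-1} = 7 \left(-1\right) = -7$)
$w = -12$
$\left(w + 144\right) s{\left(E \right)} = \left(-12 + 144\right) 3 \left(-7\right) = 132 \left(-21\right) = -2772$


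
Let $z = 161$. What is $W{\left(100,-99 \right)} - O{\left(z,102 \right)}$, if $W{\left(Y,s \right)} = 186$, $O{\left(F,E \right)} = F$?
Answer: $25$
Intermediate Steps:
$W{\left(100,-99 \right)} - O{\left(z,102 \right)} = 186 - 161 = 25$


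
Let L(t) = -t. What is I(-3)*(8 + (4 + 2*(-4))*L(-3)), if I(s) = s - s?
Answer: 0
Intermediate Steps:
I(s) = 0
I(-3)*(8 + (4 + 2*(-4))*L(-3)) = 0*(8 + (4 + 2*(-4))*(-1*(-3))) = 0*(8 + (4 - 8)*3) = 0*(8 - 4*3) = 0*(8 - 12) = 0*(-4) = 0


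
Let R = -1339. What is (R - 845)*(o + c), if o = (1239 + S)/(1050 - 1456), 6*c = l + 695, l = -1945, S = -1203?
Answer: 13200616/29 ≈ 4.5519e+5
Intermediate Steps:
c = -625/3 (c = (-1945 + 695)/6 = (1/6)*(-1250) = -625/3 ≈ -208.33)
o = -18/203 (o = (1239 - 1203)/(1050 - 1456) = 36/(-406) = 36*(-1/406) = -18/203 ≈ -0.088670)
(R - 845)*(o + c) = (-1339 - 845)*(-18/203 - 625/3) = -2184*(-126929/609) = 13200616/29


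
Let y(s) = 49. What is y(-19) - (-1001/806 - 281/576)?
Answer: 905831/17856 ≈ 50.730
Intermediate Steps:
y(-19) - (-1001/806 - 281/576) = 49 - (-1001/806 - 281/576) = 49 - (-1001*1/806 - 281*1/576) = 49 - (-77/62 - 281/576) = 49 - 1*(-30887/17856) = 49 + 30887/17856 = 905831/17856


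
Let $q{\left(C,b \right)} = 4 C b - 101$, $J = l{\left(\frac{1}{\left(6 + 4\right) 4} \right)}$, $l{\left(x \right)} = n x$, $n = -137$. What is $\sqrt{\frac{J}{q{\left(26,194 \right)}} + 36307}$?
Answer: $\frac{3 \sqrt{26012311392210}}{80300} \approx 190.54$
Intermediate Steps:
$l{\left(x \right)} = - 137 x$
$J = - \frac{137}{40}$ ($J = - \frac{137}{\left(6 + 4\right) 4} = - \frac{137}{10 \cdot 4} = - \frac{137}{40} \approx -3.425$)
$q{\left(C,b \right)} = -101 + 4 C b$ ($q{\left(C,b \right)} = 4 C b - 101 = -101 + 4 C b$)
$\sqrt{\frac{J}{q{\left(26,194 \right)}} + 36307} = \sqrt{- \frac{137}{40 \left(-101 + 4 \cdot 26 \cdot 194\right)} + 36307} = \sqrt{- \frac{137}{40 \left(-101 + 20176\right)} + 36307} = \sqrt{- \frac{137}{40 \cdot 20075} + 36307} = \sqrt{\left(- \frac{137}{40}\right) \frac{1}{20075} + 36307} = \sqrt{- \frac{137}{803000} + 36307} = \sqrt{\frac{29154520863}{803000}} = \frac{3 \sqrt{26012311392210}}{80300}$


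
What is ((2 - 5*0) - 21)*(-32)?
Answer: 608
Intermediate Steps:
((2 - 5*0) - 21)*(-32) = ((2 + 0) - 21)*(-32) = (2 - 21)*(-32) = -19*(-32) = 608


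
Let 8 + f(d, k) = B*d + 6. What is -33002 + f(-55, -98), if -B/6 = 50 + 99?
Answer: 16166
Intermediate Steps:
B = -894 (B = -6*(50 + 99) = -6*149 = -894)
f(d, k) = -2 - 894*d (f(d, k) = -8 + (-894*d + 6) = -8 + (6 - 894*d) = -2 - 894*d)
-33002 + f(-55, -98) = -33002 + (-2 - 894*(-55)) = -33002 + (-2 + 49170) = -33002 + 49168 = 16166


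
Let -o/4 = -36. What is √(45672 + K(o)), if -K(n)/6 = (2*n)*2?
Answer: 2*√10554 ≈ 205.47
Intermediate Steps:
o = 144 (o = -4*(-36) = 144)
K(n) = -24*n (K(n) = -6*2*n*2 = -24*n)
√(45672 + K(o)) = √(45672 - 24*144) = √(45672 - 3456) = √42216 = 2*√10554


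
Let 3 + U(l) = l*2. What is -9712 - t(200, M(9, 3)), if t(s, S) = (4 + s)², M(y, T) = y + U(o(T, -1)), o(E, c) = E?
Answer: -51328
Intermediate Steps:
U(l) = -3 + 2*l (U(l) = -3 + l*2 = -3 + 2*l)
M(y, T) = -3 + y + 2*T (M(y, T) = y + (-3 + 2*T) = -3 + y + 2*T)
-9712 - t(200, M(9, 3)) = -9712 - (4 + 200)² = -9712 - 1*204² = -9712 - 1*41616 = -9712 - 41616 = -51328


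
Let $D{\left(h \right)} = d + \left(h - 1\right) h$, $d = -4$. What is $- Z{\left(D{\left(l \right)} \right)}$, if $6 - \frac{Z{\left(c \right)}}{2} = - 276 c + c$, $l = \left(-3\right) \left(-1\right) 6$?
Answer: $-166112$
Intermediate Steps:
$l = 18$ ($l = 3 \cdot 6 = 18$)
$D{\left(h \right)} = -4 + h \left(-1 + h\right)$ ($D{\left(h \right)} = -4 + \left(h - 1\right) h = -4 + \left(-1 + h\right) h = -4 + h \left(-1 + h\right)$)
$Z{\left(c \right)} = 12 + 550 c$ ($Z{\left(c \right)} = 12 - 2 \left(- 276 c + c\right) = 12 - 2 \left(- 275 c\right) = 12 + 550 c$)
$- Z{\left(D{\left(l \right)} \right)} = - (12 + 550 \left(-4 + 18^{2} - 18\right)) = - (12 + 550 \left(-4 + 324 - 18\right)) = - (12 + 550 \cdot 302) = - (12 + 166100) = \left(-1\right) 166112 = -166112$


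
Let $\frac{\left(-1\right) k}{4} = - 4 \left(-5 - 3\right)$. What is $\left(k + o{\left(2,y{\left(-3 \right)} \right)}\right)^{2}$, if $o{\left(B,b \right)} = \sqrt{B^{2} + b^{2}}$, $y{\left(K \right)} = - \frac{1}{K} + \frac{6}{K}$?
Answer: $\frac{\left(384 - \sqrt{61}\right)^{2}}{9} \approx 15724.0$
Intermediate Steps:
$k = -128$ ($k = - 4 \left(- 4 \left(-5 - 3\right)\right) = - 4 \left(\left(-4\right) \left(-8\right)\right) = \left(-4\right) 32 = -128$)
$y{\left(K \right)} = \frac{5}{K}$
$\left(k + o{\left(2,y{\left(-3 \right)} \right)}\right)^{2} = \left(-128 + \sqrt{2^{2} + \left(\frac{5}{-3}\right)^{2}}\right)^{2} = \left(-128 + \sqrt{4 + \left(5 \left(- \frac{1}{3}\right)\right)^{2}}\right)^{2} = \left(-128 + \sqrt{4 + \left(- \frac{5}{3}\right)^{2}}\right)^{2} = \left(-128 + \sqrt{4 + \frac{25}{9}}\right)^{2} = \left(-128 + \sqrt{\frac{61}{9}}\right)^{2} = \left(-128 + \frac{\sqrt{61}}{3}\right)^{2}$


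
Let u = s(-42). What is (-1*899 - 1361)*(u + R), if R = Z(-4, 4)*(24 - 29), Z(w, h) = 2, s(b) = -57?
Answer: 151420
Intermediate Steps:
R = -10 (R = 2*(24 - 29) = 2*(-5) = -10)
u = -57
(-1*899 - 1361)*(u + R) = (-1*899 - 1361)*(-57 - 10) = (-899 - 1361)*(-67) = -2260*(-67) = 151420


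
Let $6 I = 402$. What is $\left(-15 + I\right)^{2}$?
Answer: $2704$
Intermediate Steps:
$I = 67$ ($I = \frac{1}{6} \cdot 402 = 67$)
$\left(-15 + I\right)^{2} = \left(-15 + 67\right)^{2} = 52^{2} = 2704$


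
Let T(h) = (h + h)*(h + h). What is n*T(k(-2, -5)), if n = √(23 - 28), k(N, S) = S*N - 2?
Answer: 256*I*√5 ≈ 572.43*I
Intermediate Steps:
k(N, S) = -2 + N*S (k(N, S) = N*S - 2 = -2 + N*S)
T(h) = 4*h² (T(h) = (2*h)*(2*h) = 4*h²)
n = I*√5 (n = √(-5) = I*√5 ≈ 2.2361*I)
n*T(k(-2, -5)) = (I*√5)*(4*(-2 - 2*(-5))²) = (I*√5)*(4*(-2 + 10)²) = (I*√5)*(4*8²) = (I*√5)*(4*64) = (I*√5)*256 = 256*I*√5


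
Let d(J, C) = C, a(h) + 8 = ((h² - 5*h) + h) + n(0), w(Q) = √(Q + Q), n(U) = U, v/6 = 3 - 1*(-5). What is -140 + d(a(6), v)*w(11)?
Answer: -140 + 48*√22 ≈ 85.140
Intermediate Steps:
v = 48 (v = 6*(3 - 1*(-5)) = 6*(3 + 5) = 6*8 = 48)
w(Q) = √2*√Q (w(Q) = √(2*Q) = √2*√Q)
a(h) = -8 + h² - 4*h (a(h) = -8 + (((h² - 5*h) + h) + 0) = -8 + ((h² - 4*h) + 0) = -8 + (h² - 4*h) = -8 + h² - 4*h)
-140 + d(a(6), v)*w(11) = -140 + 48*(√2*√11) = -140 + 48*√22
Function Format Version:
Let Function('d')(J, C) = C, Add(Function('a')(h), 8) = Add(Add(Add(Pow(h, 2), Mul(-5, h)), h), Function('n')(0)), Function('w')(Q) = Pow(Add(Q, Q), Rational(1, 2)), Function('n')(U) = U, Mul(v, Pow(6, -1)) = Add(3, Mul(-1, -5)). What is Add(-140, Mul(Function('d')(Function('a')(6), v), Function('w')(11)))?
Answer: Add(-140, Mul(48, Pow(22, Rational(1, 2)))) ≈ 85.140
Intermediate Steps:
v = 48 (v = Mul(6, Add(3, Mul(-1, -5))) = Mul(6, Add(3, 5)) = Mul(6, 8) = 48)
Function('w')(Q) = Mul(Pow(2, Rational(1, 2)), Pow(Q, Rational(1, 2))) (Function('w')(Q) = Pow(Mul(2, Q), Rational(1, 2)) = Mul(Pow(2, Rational(1, 2)), Pow(Q, Rational(1, 2))))
Function('a')(h) = Add(-8, Pow(h, 2), Mul(-4, h)) (Function('a')(h) = Add(-8, Add(Add(Add(Pow(h, 2), Mul(-5, h)), h), 0)) = Add(-8, Add(Add(Pow(h, 2), Mul(-4, h)), 0)) = Add(-8, Add(Pow(h, 2), Mul(-4, h))) = Add(-8, Pow(h, 2), Mul(-4, h)))
Add(-140, Mul(Function('d')(Function('a')(6), v), Function('w')(11))) = Add(-140, Mul(48, Mul(Pow(2, Rational(1, 2)), Pow(11, Rational(1, 2))))) = Add(-140, Mul(48, Pow(22, Rational(1, 2))))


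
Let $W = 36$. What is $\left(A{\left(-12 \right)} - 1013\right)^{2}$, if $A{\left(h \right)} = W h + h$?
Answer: $2122849$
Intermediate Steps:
$A{\left(h \right)} = 37 h$ ($A{\left(h \right)} = 36 h + h = 37 h$)
$\left(A{\left(-12 \right)} - 1013\right)^{2} = \left(37 \left(-12\right) - 1013\right)^{2} = \left(-444 - 1013\right)^{2} = \left(-1457\right)^{2} = 2122849$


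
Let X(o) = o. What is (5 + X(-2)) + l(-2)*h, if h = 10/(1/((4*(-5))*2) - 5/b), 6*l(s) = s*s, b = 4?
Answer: -341/153 ≈ -2.2288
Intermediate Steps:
l(s) = s²/6 (l(s) = (s*s)/6 = s²/6)
h = -400/51 (h = 10/(1/((4*(-5))*2) - 5/4) = 10/(1/(-20*2) - 5*¼) = 10/(1/(-40) - 5/4) = 10/(1*(-1/40) - 5/4) = 10/(-1/40 - 5/4) = 10/(-51/40) = 10*(-40/51) = -400/51 ≈ -7.8431)
(5 + X(-2)) + l(-2)*h = (5 - 2) + ((⅙)*(-2)²)*(-400/51) = 3 + ((⅙)*4)*(-400/51) = 3 + (⅔)*(-400/51) = 3 - 800/153 = -341/153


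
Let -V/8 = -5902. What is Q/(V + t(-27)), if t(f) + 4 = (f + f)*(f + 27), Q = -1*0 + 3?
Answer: 3/47212 ≈ 6.3543e-5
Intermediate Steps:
V = 47216 (V = -8*(-5902) = 47216)
Q = 3 (Q = 0 + 3 = 3)
t(f) = -4 + 2*f*(27 + f) (t(f) = -4 + (f + f)*(f + 27) = -4 + (2*f)*(27 + f) = -4 + 2*f*(27 + f))
Q/(V + t(-27)) = 3/(47216 + (-4 + 2*(-27)² + 54*(-27))) = 3/(47216 + (-4 + 2*729 - 1458)) = 3/(47216 + (-4 + 1458 - 1458)) = 3/(47216 - 4) = 3/47212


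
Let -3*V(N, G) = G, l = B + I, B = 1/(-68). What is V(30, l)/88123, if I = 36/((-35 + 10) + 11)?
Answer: 1231/125839644 ≈ 9.7823e-6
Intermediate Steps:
I = -18/7 (I = 36/(-25 + 11) = 36/(-14) = 36*(-1/14) = -18/7 ≈ -2.5714)
B = -1/68 ≈ -0.014706
l = -1231/476 (l = -1/68 - 18/7 = -1231/476 ≈ -2.5861)
V(N, G) = -G/3
V(30, l)/88123 = -⅓*(-1231/476)/88123 = (1231/1428)*(1/88123) = 1231/125839644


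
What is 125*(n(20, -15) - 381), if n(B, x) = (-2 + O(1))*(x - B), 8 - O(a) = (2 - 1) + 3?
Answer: -56375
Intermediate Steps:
O(a) = 4 (O(a) = 8 - ((2 - 1) + 3) = 8 - (1 + 3) = 8 - 1*4 = 8 - 4 = 4)
n(B, x) = -2*B + 2*x (n(B, x) = (-2 + 4)*(x - B) = 2*(x - B) = -2*B + 2*x)
125*(n(20, -15) - 381) = 125*((-2*20 + 2*(-15)) - 381) = 125*((-40 - 30) - 381) = 125*(-70 - 381) = 125*(-451) = -56375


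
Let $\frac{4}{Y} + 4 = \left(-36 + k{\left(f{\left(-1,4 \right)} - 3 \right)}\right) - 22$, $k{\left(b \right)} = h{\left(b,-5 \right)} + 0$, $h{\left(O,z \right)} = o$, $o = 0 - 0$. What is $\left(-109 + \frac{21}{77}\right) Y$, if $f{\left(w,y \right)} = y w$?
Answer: $\frac{2392}{341} \approx 7.0147$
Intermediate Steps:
$f{\left(w,y \right)} = w y$
$o = 0$ ($o = 0 + 0 = 0$)
$h{\left(O,z \right)} = 0$
$k{\left(b \right)} = 0$ ($k{\left(b \right)} = 0 + 0 = 0$)
$Y = - \frac{2}{31}$ ($Y = \frac{4}{-4 + \left(\left(-36 + 0\right) - 22\right)} = \frac{4}{-4 - 58} = \frac{4}{-62} = 4 \left(- \frac{1}{62}\right) = - \frac{2}{31} \approx -0.064516$)
$\left(-109 + \frac{21}{77}\right) Y = \left(-109 + \frac{21}{77}\right) \left(- \frac{2}{31}\right) = \left(-109 + 21 \cdot \frac{1}{77}\right) \left(- \frac{2}{31}\right) = \left(-109 + \frac{3}{11}\right) \left(- \frac{2}{31}\right) = \left(- \frac{1196}{11}\right) \left(- \frac{2}{31}\right) = \frac{2392}{341}$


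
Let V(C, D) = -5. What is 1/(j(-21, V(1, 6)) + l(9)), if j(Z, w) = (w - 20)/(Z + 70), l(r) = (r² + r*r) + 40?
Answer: 49/9873 ≈ 0.0049630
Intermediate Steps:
l(r) = 40 + 2*r² (l(r) = (r² + r²) + 40 = 2*r² + 40 = 40 + 2*r²)
j(Z, w) = (-20 + w)/(70 + Z)
1/(j(-21, V(1, 6)) + l(9)) = 1/((-20 - 5)/(70 - 21) + (40 + 2*9²)) = 1/(-25/49 + (40 + 2*81)) = 1/((1/49)*(-25) + (40 + 162)) = 1/(-25/49 + 202) = 1/(9873/49) = 49/9873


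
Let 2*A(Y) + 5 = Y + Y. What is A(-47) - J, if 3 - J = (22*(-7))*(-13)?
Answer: 3899/2 ≈ 1949.5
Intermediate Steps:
A(Y) = -5/2 + Y (A(Y) = -5/2 + (Y + Y)/2 = -5/2 + (2*Y)/2 = -5/2 + Y)
J = -1999 (J = 3 - 22*(-7)*(-13) = 3 - (-154)*(-13) = 3 - 1*2002 = 3 - 2002 = -1999)
A(-47) - J = (-5/2 - 47) - 1*(-1999) = -99/2 + 1999 = 3899/2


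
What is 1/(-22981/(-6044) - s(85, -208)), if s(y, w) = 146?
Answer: -6044/859443 ≈ -0.0070325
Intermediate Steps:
1/(-22981/(-6044) - s(85, -208)) = 1/(-22981/(-6044) - 1*146) = 1/(-22981*(-1/6044) - 146) = 1/(22981/6044 - 146) = 1/(-859443/6044) = -6044/859443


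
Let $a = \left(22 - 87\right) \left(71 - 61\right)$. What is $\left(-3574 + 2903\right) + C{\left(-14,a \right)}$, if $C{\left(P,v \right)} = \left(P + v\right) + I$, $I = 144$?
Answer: $-1191$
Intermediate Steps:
$a = -650$ ($a = \left(-65\right) 10 = -650$)
$C{\left(P,v \right)} = 144 + P + v$ ($C{\left(P,v \right)} = \left(P + v\right) + 144 = 144 + P + v$)
$\left(-3574 + 2903\right) + C{\left(-14,a \right)} = \left(-3574 + 2903\right) - 520 = -671 - 520 = -1191$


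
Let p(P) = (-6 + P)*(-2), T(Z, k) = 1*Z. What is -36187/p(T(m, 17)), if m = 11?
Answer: 36187/10 ≈ 3618.7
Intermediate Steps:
T(Z, k) = Z
p(P) = 12 - 2*P
-36187/p(T(m, 17)) = -36187/(12 - 2*11) = -36187/(12 - 22) = -36187/(-10) = -36187*(-⅒) = 36187/10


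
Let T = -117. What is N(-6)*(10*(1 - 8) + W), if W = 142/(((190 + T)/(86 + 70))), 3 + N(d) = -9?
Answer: -204504/73 ≈ -2801.4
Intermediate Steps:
N(d) = -12 (N(d) = -3 - 9 = -12)
W = 22152/73 (W = 142/(((190 - 117)/(86 + 70))) = 142/((73/156)) = 142/((73*(1/156))) = 142/(73/156) = 142*(156/73) = 22152/73 ≈ 303.45)
N(-6)*(10*(1 - 8) + W) = -12*(10*(1 - 8) + 22152/73) = -12*(10*(-7) + 22152/73) = -12*(-70 + 22152/73) = -12*17042/73 = -204504/73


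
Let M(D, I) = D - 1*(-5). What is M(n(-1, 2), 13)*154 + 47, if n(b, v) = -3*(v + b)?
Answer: 355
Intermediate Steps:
n(b, v) = -3*b - 3*v (n(b, v) = -3*(b + v) = -3*b - 3*v)
M(D, I) = 5 + D (M(D, I) = D + 5 = 5 + D)
M(n(-1, 2), 13)*154 + 47 = (5 + (-3*(-1) - 3*2))*154 + 47 = (5 + (3 - 6))*154 + 47 = (5 - 3)*154 + 47 = 2*154 + 47 = 308 + 47 = 355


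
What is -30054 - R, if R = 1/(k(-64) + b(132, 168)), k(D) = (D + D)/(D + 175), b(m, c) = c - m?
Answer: -116248983/3868 ≈ -30054.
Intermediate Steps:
k(D) = 2*D/(175 + D) (k(D) = (2*D)/(175 + D) = 2*D/(175 + D))
R = 111/3868 (R = 1/(2*(-64)/(175 - 64) + (168 - 1*132)) = 1/(2*(-64)/111 + (168 - 132)) = 1/(2*(-64)*(1/111) + 36) = 1/(-128/111 + 36) = 1/(3868/111) = 111/3868 ≈ 0.028697)
-30054 - R = -30054 - 1*111/3868 = -30054 - 111/3868 = -116248983/3868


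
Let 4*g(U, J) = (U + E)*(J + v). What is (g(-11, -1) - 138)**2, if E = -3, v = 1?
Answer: 19044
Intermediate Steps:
g(U, J) = (1 + J)*(-3 + U)/4 (g(U, J) = ((U - 3)*(J + 1))/4 = ((-3 + U)*(1 + J))/4 = ((1 + J)*(-3 + U))/4 = (1 + J)*(-3 + U)/4)
(g(-11, -1) - 138)**2 = ((-3/4 - 3/4*(-1) + (1/4)*(-11) + (1/4)*(-1)*(-11)) - 138)**2 = ((-3/4 + 3/4 - 11/4 + 11/4) - 138)**2 = (0 - 138)**2 = (-138)**2 = 19044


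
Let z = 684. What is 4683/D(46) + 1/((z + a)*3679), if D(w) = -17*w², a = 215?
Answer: -15488616571/118974548212 ≈ -0.13018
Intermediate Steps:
4683/D(46) + 1/((z + a)*3679) = 4683/((-17*46²)) + 1/((684 + 215)*3679) = 4683/((-17*2116)) + (1/3679)/899 = 4683/(-35972) + (1/899)*(1/3679) = 4683*(-1/35972) + 1/3307421 = -4683/35972 + 1/3307421 = -15488616571/118974548212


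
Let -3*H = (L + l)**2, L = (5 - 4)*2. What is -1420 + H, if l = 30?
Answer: -5284/3 ≈ -1761.3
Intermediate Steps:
L = 2 (L = 1*2 = 2)
H = -1024/3 (H = -(2 + 30)**2/3 = -1/3*32**2 = -1/3*1024 = -1024/3 ≈ -341.33)
-1420 + H = -1420 - 1024/3 = -5284/3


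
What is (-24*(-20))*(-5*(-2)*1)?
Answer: 4800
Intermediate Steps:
(-24*(-20))*(-5*(-2)*1) = 480*(10*1) = 480*10 = 4800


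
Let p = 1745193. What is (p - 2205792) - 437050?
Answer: -897649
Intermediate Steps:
(p - 2205792) - 437050 = (1745193 - 2205792) - 437050 = -460599 - 437050 = -897649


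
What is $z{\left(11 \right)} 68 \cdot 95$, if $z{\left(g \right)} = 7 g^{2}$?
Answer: $5471620$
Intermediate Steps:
$z{\left(11 \right)} 68 \cdot 95 = 7 \cdot 11^{2} \cdot 68 \cdot 95 = 7 \cdot 121 \cdot 68 \cdot 95 = 847 \cdot 68 \cdot 95 = 57596 \cdot 95 = 5471620$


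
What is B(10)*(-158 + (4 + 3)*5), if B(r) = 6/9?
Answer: -82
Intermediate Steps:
B(r) = ⅔ (B(r) = 6*(⅑) = ⅔)
B(10)*(-158 + (4 + 3)*5) = 2*(-158 + (4 + 3)*5)/3 = 2*(-158 + 7*5)/3 = 2*(-158 + 35)/3 = (⅔)*(-123) = -82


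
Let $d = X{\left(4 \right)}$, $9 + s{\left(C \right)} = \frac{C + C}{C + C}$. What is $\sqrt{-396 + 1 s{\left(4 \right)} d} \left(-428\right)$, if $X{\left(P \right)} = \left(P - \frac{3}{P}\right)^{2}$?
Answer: $- 6634 i \sqrt{2} \approx - 9381.9 i$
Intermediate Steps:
$s{\left(C \right)} = -8$ ($s{\left(C \right)} = -9 + \frac{C + C}{C + C} = -9 + \frac{2 C}{2 C} = -9 + 2 C \frac{1}{2 C} = -9 + 1 = -8$)
$d = \frac{169}{16}$ ($d = \frac{\left(-3 + 4^{2}\right)^{2}}{16} = \frac{\left(-3 + 16\right)^{2}}{16} = \frac{13^{2}}{16} = \frac{1}{16} \cdot 169 = \frac{169}{16} \approx 10.563$)
$\sqrt{-396 + 1 s{\left(4 \right)} d} \left(-428\right) = \sqrt{-396 + 1 \left(-8\right) \frac{169}{16}} \left(-428\right) = \sqrt{-396 - \frac{169}{2}} \left(-428\right) = \sqrt{- \frac{961}{2}} \left(-428\right) = \frac{31 i \sqrt{2}}{2} \left(-428\right) = - 6634 i \sqrt{2}$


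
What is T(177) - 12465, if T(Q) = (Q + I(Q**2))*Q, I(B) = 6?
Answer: 19926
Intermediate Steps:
T(Q) = Q*(6 + Q) (T(Q) = (Q + 6)*Q = (6 + Q)*Q = Q*(6 + Q))
T(177) - 12465 = 177*(6 + 177) - 12465 = 177*183 - 12465 = 32391 - 12465 = 19926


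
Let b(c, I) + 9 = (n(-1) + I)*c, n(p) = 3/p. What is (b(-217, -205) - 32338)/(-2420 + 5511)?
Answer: 12789/3091 ≈ 4.1375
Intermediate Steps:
b(c, I) = -9 + c*(-3 + I) (b(c, I) = -9 + (3/(-1) + I)*c = -9 + (3*(-1) + I)*c = -9 + (-3 + I)*c = -9 + c*(-3 + I))
(b(-217, -205) - 32338)/(-2420 + 5511) = ((-9 - 3*(-217) - 205*(-217)) - 32338)/(-2420 + 5511) = ((-9 + 651 + 44485) - 32338)/3091 = (45127 - 32338)*(1/3091) = 12789*(1/3091) = 12789/3091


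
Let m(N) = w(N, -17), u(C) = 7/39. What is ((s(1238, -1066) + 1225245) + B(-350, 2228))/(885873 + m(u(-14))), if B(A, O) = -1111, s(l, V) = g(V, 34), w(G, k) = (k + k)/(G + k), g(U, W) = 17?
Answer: 401521528/290567007 ≈ 1.3819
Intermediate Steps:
w(G, k) = 2*k/(G + k) (w(G, k) = (2*k)/(G + k) = 2*k/(G + k))
u(C) = 7/39 (u(C) = 7*(1/39) = 7/39)
s(l, V) = 17
m(N) = -34/(-17 + N) (m(N) = 2*(-17)/(N - 17) = 2*(-17)/(-17 + N) = -34/(-17 + N))
((s(1238, -1066) + 1225245) + B(-350, 2228))/(885873 + m(u(-14))) = ((17 + 1225245) - 1111)/(885873 - 34/(-17 + 7/39)) = (1225262 - 1111)/(885873 - 34/(-656/39)) = 1224151/(885873 - 34*(-39/656)) = 1224151/(885873 + 663/328) = 1224151/(290567007/328) = 1224151*(328/290567007) = 401521528/290567007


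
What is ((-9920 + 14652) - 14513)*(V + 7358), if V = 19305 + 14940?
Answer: -406918943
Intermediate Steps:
V = 34245
((-9920 + 14652) - 14513)*(V + 7358) = ((-9920 + 14652) - 14513)*(34245 + 7358) = (4732 - 14513)*41603 = -9781*41603 = -406918943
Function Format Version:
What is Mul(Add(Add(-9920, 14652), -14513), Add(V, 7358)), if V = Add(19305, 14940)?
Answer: -406918943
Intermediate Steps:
V = 34245
Mul(Add(Add(-9920, 14652), -14513), Add(V, 7358)) = Mul(Add(Add(-9920, 14652), -14513), Add(34245, 7358)) = Mul(Add(4732, -14513), 41603) = Mul(-9781, 41603) = -406918943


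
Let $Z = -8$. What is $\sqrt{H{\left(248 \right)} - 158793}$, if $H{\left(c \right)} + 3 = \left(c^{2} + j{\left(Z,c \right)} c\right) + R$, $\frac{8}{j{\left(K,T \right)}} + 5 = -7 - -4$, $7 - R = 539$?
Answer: $2 i \sqrt{24518} \approx 313.16 i$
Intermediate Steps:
$R = -532$ ($R = 7 - 539 = -532$)
$j{\left(K,T \right)} = -1$ ($j{\left(K,T \right)} = \frac{8}{-5 - 3} = \frac{8}{-8} = 8 \left(- \frac{1}{8}\right) = -1$)
$H{\left(c \right)} = -535 + c^{2} - c$ ($H{\left(c \right)} = -3 - \left(532 + c - c^{2}\right) = -535 + c^{2} - c$)
$\sqrt{H{\left(248 \right)} - 158793} = \sqrt{\left(-535 + 248^{2} - 248\right) - 158793} = \sqrt{\left(-535 + 61504 - 248\right) - 158793} = \sqrt{60721 - 158793} = \sqrt{-98072} = 2 i \sqrt{24518}$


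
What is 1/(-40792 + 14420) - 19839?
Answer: -523194109/26372 ≈ -19839.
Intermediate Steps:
1/(-40792 + 14420) - 19839 = 1/(-26372) - 19839 = -1/26372 - 19839 = -523194109/26372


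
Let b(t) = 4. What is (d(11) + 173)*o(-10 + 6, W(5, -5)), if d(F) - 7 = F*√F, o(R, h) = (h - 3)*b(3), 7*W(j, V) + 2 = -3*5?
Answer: -27360/7 - 1672*√11/7 ≈ -4700.8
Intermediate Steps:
W(j, V) = -17/7 (W(j, V) = -2/7 + (-3*5)/7 = -2/7 + (⅐)*(-15) = -2/7 - 15/7 = -17/7)
o(R, h) = -12 + 4*h (o(R, h) = (h - 3)*4 = (-3 + h)*4 = -12 + 4*h)
d(F) = 7 + F^(3/2) (d(F) = 7 + F*√F = 7 + F^(3/2))
(d(11) + 173)*o(-10 + 6, W(5, -5)) = ((7 + 11^(3/2)) + 173)*(-12 + 4*(-17/7)) = ((7 + 11*√11) + 173)*(-12 - 68/7) = (180 + 11*√11)*(-152/7) = -27360/7 - 1672*√11/7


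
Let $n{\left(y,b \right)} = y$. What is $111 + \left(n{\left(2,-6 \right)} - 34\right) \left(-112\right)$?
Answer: $3695$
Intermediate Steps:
$111 + \left(n{\left(2,-6 \right)} - 34\right) \left(-112\right) = 111 + \left(2 - 34\right) \left(-112\right) = 111 - -3584 = 111 + 3584 = 3695$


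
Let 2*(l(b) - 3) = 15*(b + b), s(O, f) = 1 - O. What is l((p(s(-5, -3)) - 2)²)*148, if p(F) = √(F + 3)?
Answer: 2664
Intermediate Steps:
p(F) = √(3 + F)
l(b) = 3 + 15*b (l(b) = 3 + (15*(b + b))/2 = 3 + (15*(2*b))/2 = 3 + (30*b)/2 = 3 + 15*b)
l((p(s(-5, -3)) - 2)²)*148 = (3 + 15*(√(3 + (1 - 1*(-5))) - 2)²)*148 = (3 + 15*(√(3 + (1 + 5)) - 2)²)*148 = (3 + 15*(√(3 + 6) - 2)²)*148 = (3 + 15*(√9 - 2)²)*148 = (3 + 15*(3 - 2)²)*148 = (3 + 15*1²)*148 = (3 + 15*1)*148 = (3 + 15)*148 = 18*148 = 2664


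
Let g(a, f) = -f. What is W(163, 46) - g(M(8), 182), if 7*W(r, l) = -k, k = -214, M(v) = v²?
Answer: 1488/7 ≈ 212.57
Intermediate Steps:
W(r, l) = 214/7 (W(r, l) = (-1*(-214))/7 = (⅐)*214 = 214/7)
W(163, 46) - g(M(8), 182) = 214/7 - (-1)*182 = 214/7 - 1*(-182) = 214/7 + 182 = 1488/7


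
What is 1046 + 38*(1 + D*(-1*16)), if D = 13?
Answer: -6820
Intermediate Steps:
1046 + 38*(1 + D*(-1*16)) = 1046 + 38*(1 + 13*(-1*16)) = 1046 + 38*(1 + 13*(-16)) = 1046 + 38*(1 - 208) = 1046 + 38*(-207) = 1046 - 7866 = -6820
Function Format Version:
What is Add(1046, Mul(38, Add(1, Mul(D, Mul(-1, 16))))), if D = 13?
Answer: -6820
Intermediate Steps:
Add(1046, Mul(38, Add(1, Mul(D, Mul(-1, 16))))) = Add(1046, Mul(38, Add(1, Mul(13, Mul(-1, 16))))) = Add(1046, Mul(38, Add(1, Mul(13, -16)))) = Add(1046, Mul(38, Add(1, -208))) = Add(1046, Mul(38, -207)) = Add(1046, -7866) = -6820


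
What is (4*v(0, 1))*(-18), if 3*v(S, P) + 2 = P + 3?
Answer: -48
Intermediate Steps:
v(S, P) = ⅓ + P/3 (v(S, P) = -⅔ + (P + 3)/3 = -⅔ + (3 + P)/3 = -⅔ + (1 + P/3) = ⅓ + P/3)
(4*v(0, 1))*(-18) = (4*(⅓ + (⅓)*1))*(-18) = (4*(⅓ + ⅓))*(-18) = (4*(⅔))*(-18) = (8/3)*(-18) = -48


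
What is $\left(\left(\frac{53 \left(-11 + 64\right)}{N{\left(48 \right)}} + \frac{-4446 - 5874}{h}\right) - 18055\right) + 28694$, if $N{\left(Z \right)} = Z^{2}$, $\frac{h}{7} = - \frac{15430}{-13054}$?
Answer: $\frac{233748355753}{24885504} \approx 9393.0$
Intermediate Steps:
$h = \frac{54005}{6527}$ ($h = 7 \left(- \frac{15430}{-13054}\right) = 7 \left(\left(-15430\right) \left(- \frac{1}{13054}\right)\right) = 7 \cdot \frac{7715}{6527} = \frac{54005}{6527} \approx 8.2741$)
$\left(\left(\frac{53 \left(-11 + 64\right)}{N{\left(48 \right)}} + \frac{-4446 - 5874}{h}\right) - 18055\right) + 28694 = \left(\left(\frac{53 \left(-11 + 64\right)}{48^{2}} + \frac{-4446 - 5874}{\frac{54005}{6527}}\right) - 18055\right) + 28694 = \left(\left(\frac{53 \cdot 53}{2304} + \left(-4446 - 5874\right) \frac{6527}{54005}\right) - 18055\right) + 28694 = \left(\left(2809 \cdot \frac{1}{2304} - \frac{13471728}{10801}\right) - 18055\right) + 28694 = \left(\left(\frac{2809}{2304} - \frac{13471728}{10801}\right) - 18055\right) + 28694 = \left(- \frac{31008521303}{24885504} - 18055\right) + 28694 = - \frac{480316296023}{24885504} + 28694 = \frac{233748355753}{24885504}$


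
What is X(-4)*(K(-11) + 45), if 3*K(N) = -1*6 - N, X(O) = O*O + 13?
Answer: 4060/3 ≈ 1353.3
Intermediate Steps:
X(O) = 13 + O**2 (X(O) = O**2 + 13 = 13 + O**2)
K(N) = -2 - N/3 (K(N) = (-1*6 - N)/3 = (-6 - N)/3 = -2 - N/3)
X(-4)*(K(-11) + 45) = (13 + (-4)**2)*((-2 - 1/3*(-11)) + 45) = (13 + 16)*((-2 + 11/3) + 45) = 29*(5/3 + 45) = 29*(140/3) = 4060/3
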